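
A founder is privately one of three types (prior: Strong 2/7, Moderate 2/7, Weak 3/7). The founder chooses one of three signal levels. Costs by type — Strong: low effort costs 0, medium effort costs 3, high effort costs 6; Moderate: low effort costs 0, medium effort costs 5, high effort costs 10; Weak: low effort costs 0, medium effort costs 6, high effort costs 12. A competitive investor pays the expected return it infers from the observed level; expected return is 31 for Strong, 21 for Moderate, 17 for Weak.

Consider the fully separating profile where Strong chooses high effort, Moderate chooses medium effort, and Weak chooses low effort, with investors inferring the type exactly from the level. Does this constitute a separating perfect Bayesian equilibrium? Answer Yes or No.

No

Separating valuations: high effort → 31, medium effort → 21, low effort → 17.
Strong (assigned high effort): low effort: 17 − 0 = 17; medium effort: 21 − 3 = 18; high effort: 31 − 6 = 25. Strong stays.
Moderate (assigned medium effort): low effort: 17 − 0 = 17; medium effort: 21 − 5 = 16; high effort: 31 − 10 = 21. Moderate prefers high effort.
Weak (assigned low effort): low effort: 17 − 0 = 17; medium effort: 21 − 6 = 15; high effort: 31 − 12 = 19. Weak prefers high effort.
At least one type deviates; the separating profile fails.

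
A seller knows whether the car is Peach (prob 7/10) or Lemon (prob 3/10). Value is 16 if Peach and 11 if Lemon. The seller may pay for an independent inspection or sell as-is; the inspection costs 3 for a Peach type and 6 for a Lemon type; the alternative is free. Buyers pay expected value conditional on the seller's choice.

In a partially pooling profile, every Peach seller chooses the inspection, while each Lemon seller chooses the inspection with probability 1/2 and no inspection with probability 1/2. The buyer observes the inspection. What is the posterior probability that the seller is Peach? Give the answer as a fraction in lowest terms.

14/17

P(the inspection) = (7/10)·1 + (3/10)·(1/2) = 17/20.
By Bayes' rule, P(Peach | the inspection) = (7/10) / (17/20) = 14/17.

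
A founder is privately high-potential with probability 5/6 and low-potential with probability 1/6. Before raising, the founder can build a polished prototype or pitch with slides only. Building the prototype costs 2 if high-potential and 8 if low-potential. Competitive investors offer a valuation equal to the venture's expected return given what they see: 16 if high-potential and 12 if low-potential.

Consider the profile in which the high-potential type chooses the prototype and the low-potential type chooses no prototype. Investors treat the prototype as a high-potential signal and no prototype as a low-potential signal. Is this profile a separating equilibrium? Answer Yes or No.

Under these beliefs, the prototype earns valuation 16 and no prototype earns valuation 12.
high-potential: the prototype nets 16 − 2 = 14; no prototype nets 12. high-potential prefers the prototype.
low-potential: the prototype nets 16 − 8 = 8; no prototype nets 12. low-potential prefers no prototype.
Neither type deviates, so the separating profile is an equilibrium.

Yes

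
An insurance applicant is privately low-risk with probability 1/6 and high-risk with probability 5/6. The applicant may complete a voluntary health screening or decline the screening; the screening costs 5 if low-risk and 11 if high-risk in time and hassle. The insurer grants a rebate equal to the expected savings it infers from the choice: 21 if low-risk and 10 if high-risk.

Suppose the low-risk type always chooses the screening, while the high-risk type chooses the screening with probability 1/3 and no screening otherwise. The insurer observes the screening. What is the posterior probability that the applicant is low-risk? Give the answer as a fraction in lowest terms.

P(the screening) = (1/6)·1 + (5/6)·(1/3) = 4/9.
By Bayes' rule, P(low-risk | the screening) = (1/6) / (4/9) = 3/8.

3/8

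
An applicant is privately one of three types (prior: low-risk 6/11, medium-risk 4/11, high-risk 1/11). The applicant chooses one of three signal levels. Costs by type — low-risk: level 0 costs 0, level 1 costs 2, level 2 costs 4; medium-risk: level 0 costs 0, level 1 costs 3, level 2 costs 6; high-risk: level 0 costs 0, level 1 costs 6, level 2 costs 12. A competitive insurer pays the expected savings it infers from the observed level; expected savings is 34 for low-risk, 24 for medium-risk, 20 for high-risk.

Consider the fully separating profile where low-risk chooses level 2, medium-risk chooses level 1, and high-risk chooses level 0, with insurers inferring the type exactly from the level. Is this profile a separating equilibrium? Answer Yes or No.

Separating rebates: level 2 → 34, level 1 → 24, level 0 → 20.
low-risk (assigned level 2): level 0: 20 − 0 = 20; level 1: 24 − 2 = 22; level 2: 34 − 4 = 30. low-risk stays.
medium-risk (assigned level 1): level 0: 20 − 0 = 20; level 1: 24 − 3 = 21; level 2: 34 − 6 = 28. medium-risk prefers level 2.
high-risk (assigned level 0): level 0: 20 − 0 = 20; level 1: 24 − 6 = 18; level 2: 34 − 12 = 22. high-risk prefers level 2.
At least one type deviates; the separating profile fails.

No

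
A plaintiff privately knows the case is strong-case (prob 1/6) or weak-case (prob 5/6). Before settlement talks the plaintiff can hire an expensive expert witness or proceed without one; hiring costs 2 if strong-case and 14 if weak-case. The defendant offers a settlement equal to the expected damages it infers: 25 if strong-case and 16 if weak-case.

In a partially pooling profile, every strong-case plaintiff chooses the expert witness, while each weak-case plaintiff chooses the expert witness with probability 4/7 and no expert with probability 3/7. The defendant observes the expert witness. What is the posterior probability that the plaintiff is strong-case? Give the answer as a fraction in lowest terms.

7/27

P(the expert witness) = (1/6)·1 + (5/6)·(4/7) = 9/14.
By Bayes' rule, P(strong-case | the expert witness) = (1/6) / (9/14) = 7/27.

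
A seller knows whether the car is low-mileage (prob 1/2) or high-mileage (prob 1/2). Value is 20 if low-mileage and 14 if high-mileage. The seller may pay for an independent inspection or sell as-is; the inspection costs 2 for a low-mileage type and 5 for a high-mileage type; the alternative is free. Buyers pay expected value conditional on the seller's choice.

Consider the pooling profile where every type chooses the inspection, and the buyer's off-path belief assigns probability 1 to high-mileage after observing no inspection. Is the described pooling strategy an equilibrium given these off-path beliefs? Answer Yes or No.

On path, the buyer holds the prior and pays 1/2·20 + 1/2·14 = 17. Off path (no inspection), believing high-mileage, it pays 14.
low-mileage: the inspection nets 17 − 2 = 15; no inspection nets 14. low-mileage stays.
high-mileage: the inspection nets 17 − 5 = 12; no inspection nets 14. high-mileage would deviate.
A type deviates, so pooling fails.

No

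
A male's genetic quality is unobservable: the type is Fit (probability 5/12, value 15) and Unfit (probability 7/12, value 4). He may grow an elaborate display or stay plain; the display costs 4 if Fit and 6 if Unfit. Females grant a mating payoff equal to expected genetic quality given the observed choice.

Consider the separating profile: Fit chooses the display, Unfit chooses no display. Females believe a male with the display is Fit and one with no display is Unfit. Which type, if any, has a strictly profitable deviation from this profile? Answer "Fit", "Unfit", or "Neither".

Unfit

The display pays 15; no display pays 4.
Fit: assigned the display, nets 15 − 4 = 11; deviating to no display nets 4.
Unfit: assigned no display, nets 4; deviating to the display nets 15 − 6 = 9.
The Unfit type gains 5 by deviating.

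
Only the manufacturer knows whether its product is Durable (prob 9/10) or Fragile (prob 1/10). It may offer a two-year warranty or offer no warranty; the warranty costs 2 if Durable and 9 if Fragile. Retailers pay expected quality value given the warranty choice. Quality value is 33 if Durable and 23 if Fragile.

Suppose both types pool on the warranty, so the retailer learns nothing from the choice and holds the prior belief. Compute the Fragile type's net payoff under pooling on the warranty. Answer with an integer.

23

Pooled price = 9/10·33 + 1/10·23 = 32.
Fragile pays cost 9 for the warranty, so net payoff = 32 − 9 = 23.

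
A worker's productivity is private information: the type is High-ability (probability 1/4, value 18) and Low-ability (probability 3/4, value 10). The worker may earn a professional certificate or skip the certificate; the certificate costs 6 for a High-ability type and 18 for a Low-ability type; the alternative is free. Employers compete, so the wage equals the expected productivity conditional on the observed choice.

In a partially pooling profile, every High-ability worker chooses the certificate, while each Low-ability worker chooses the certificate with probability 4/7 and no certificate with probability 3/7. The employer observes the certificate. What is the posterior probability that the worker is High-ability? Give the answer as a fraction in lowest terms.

P(the certificate) = (1/4)·1 + (3/4)·(4/7) = 19/28.
By Bayes' rule, P(High-ability | the certificate) = (1/4) / (19/28) = 7/19.

7/19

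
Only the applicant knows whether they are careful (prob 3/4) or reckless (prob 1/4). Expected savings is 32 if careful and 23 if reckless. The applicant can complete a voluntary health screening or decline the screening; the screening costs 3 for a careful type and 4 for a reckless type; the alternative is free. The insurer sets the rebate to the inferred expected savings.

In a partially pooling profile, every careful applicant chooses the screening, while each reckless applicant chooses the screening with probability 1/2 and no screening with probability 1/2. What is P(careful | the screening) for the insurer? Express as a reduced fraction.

6/7

P(the screening) = (3/4)·1 + (1/4)·(1/2) = 7/8.
By Bayes' rule, P(careful | the screening) = (3/4) / (7/8) = 6/7.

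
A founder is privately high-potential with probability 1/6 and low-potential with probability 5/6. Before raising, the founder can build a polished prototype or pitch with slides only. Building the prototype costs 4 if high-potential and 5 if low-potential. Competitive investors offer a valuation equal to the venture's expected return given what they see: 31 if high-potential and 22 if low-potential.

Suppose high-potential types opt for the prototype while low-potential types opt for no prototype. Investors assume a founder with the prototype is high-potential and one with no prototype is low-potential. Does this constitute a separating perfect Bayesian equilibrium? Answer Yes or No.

Under these beliefs, the prototype earns valuation 31 and no prototype earns valuation 22.
high-potential: the prototype nets 31 − 4 = 27; no prototype nets 22. high-potential prefers the prototype.
low-potential: the prototype nets 31 − 5 = 26; no prototype nets 22. low-potential would deviate to the prototype.
low-potential has a profitable deviation, so the profile is not an equilibrium.

No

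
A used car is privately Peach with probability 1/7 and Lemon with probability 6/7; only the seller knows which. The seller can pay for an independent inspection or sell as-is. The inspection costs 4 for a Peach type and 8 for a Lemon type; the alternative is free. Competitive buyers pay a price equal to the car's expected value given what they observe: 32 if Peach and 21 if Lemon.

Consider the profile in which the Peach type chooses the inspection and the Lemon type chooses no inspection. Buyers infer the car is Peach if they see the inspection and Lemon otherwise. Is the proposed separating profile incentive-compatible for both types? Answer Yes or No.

No

Under these beliefs, the inspection earns price 32 and no inspection earns price 21.
Peach: the inspection nets 32 − 4 = 28; no inspection nets 21. Peach prefers the inspection.
Lemon: the inspection nets 32 − 8 = 24; no inspection nets 21. Lemon would deviate to the inspection.
Lemon has a profitable deviation, so the profile is not an equilibrium.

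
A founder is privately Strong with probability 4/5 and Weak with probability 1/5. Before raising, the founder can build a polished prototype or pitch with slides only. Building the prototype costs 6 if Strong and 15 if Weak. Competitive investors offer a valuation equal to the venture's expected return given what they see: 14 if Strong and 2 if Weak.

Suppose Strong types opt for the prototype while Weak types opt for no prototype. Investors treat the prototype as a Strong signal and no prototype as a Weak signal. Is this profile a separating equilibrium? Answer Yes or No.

Yes

Under these beliefs, the prototype earns valuation 14 and no prototype earns valuation 2.
Strong: the prototype nets 14 − 6 = 8; no prototype nets 2. Strong prefers the prototype.
Weak: the prototype nets 14 − 15 = -1; no prototype nets 2. Weak prefers no prototype.
Neither type deviates, so the separating profile is an equilibrium.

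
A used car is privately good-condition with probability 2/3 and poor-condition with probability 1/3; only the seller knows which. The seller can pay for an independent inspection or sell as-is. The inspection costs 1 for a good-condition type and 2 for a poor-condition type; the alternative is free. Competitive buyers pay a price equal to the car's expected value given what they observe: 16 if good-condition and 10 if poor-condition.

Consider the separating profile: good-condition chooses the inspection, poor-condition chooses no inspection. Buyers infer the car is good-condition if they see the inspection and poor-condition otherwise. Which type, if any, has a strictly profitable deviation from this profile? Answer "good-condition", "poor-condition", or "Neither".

The inspection pays 16; no inspection pays 10.
good-condition: assigned the inspection, nets 16 − 1 = 15; deviating to no inspection nets 10.
poor-condition: assigned no inspection, nets 10; deviating to the inspection nets 16 − 2 = 14.
The poor-condition type gains 4 by deviating.

poor-condition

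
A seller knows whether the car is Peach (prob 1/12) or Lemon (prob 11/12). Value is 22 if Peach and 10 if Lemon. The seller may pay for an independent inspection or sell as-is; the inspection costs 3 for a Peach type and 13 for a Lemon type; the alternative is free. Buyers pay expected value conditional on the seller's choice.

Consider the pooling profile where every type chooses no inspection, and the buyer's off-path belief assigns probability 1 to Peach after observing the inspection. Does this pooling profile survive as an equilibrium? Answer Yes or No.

No

On path, the buyer holds the prior and pays 1/12·22 + 11/12·10 = 11. Off path (the inspection), believing Peach, it pays 22.
Peach: no inspection nets 11; the inspection nets 22 − 3 = 19. Peach would deviate.
Lemon: no inspection nets 11; the inspection nets 22 − 13 = 9. Lemon stays.
A type deviates, so pooling fails.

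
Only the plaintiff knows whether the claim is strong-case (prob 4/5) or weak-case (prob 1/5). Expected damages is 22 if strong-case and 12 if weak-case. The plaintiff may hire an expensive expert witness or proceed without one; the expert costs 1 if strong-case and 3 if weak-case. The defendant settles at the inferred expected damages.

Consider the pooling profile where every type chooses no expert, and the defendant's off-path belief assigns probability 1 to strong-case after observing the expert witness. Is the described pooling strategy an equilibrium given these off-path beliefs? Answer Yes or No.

No

On path, the defendant holds the prior and pays 4/5·22 + 1/5·12 = 20. Off path (the expert witness), believing strong-case, it pays 22.
strong-case: no expert nets 20; the expert witness nets 22 − 1 = 21. strong-case would deviate.
weak-case: no expert nets 20; the expert witness nets 22 − 3 = 19. weak-case stays.
A type deviates, so pooling fails.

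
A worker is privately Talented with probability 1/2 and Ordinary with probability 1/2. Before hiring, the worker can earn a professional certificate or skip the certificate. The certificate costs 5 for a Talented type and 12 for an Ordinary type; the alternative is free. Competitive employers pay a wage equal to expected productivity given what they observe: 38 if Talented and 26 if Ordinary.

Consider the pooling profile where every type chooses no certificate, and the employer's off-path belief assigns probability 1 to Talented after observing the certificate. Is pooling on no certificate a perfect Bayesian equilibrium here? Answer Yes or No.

On path, the employer holds the prior and pays 1/2·38 + 1/2·26 = 32. Off path (the certificate), believing Talented, it pays 38.
Talented: no certificate nets 32; the certificate nets 38 − 5 = 33. Talented would deviate.
Ordinary: no certificate nets 32; the certificate nets 38 − 12 = 26. Ordinary stays.
A type deviates, so pooling fails.

No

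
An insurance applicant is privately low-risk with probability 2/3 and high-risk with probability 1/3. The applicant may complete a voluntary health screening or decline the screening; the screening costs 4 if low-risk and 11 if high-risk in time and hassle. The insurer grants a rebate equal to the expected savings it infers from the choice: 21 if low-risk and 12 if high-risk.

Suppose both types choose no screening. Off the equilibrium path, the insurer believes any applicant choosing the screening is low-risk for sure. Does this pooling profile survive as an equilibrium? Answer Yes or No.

On path, the insurer holds the prior and pays 2/3·21 + 1/3·12 = 18. Off path (the screening), believing low-risk, it pays 21.
low-risk: no screening nets 18; the screening nets 21 − 4 = 17. low-risk stays.
high-risk: no screening nets 18; the screening nets 21 − 11 = 10. high-risk stays.
No type deviates, so pooling is sustained.

Yes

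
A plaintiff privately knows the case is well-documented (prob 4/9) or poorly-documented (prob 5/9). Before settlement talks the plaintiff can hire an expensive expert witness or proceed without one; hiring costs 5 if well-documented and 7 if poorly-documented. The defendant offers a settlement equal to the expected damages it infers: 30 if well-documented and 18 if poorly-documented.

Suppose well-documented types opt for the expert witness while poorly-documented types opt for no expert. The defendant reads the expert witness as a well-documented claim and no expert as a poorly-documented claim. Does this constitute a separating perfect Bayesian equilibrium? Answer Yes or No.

No

Under these beliefs, the expert witness earns settlement 30 and no expert earns settlement 18.
well-documented: the expert witness nets 30 − 5 = 25; no expert nets 18. well-documented prefers the expert witness.
poorly-documented: the expert witness nets 30 − 7 = 23; no expert nets 18. poorly-documented would deviate to the expert witness.
poorly-documented has a profitable deviation, so the profile is not an equilibrium.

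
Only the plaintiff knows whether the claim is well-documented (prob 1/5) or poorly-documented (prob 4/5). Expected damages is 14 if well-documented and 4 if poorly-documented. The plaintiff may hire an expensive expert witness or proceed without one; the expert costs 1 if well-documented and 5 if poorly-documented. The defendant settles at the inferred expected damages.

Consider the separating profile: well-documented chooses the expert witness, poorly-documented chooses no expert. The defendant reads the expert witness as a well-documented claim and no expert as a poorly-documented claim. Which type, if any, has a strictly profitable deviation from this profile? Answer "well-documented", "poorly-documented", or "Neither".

The expert witness pays 14; no expert pays 4.
well-documented: assigned the expert witness, nets 14 − 1 = 13; deviating to no expert nets 4.
poorly-documented: assigned no expert, nets 4; deviating to the expert witness nets 14 − 5 = 9.
The poorly-documented type gains 5 by deviating.

poorly-documented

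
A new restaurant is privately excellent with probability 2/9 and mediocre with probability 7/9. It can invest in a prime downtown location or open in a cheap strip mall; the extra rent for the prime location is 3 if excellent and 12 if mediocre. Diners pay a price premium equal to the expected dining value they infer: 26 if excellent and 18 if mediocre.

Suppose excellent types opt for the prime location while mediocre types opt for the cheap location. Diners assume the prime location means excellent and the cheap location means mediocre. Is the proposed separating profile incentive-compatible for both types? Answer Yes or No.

Under these beliefs, the prime location earns price premium 26 and the cheap location earns price premium 18.
excellent: the prime location nets 26 − 3 = 23; the cheap location nets 18. excellent prefers the prime location.
mediocre: the prime location nets 26 − 12 = 14; the cheap location nets 18. mediocre prefers the cheap location.
Neither type deviates, so the separating profile is an equilibrium.

Yes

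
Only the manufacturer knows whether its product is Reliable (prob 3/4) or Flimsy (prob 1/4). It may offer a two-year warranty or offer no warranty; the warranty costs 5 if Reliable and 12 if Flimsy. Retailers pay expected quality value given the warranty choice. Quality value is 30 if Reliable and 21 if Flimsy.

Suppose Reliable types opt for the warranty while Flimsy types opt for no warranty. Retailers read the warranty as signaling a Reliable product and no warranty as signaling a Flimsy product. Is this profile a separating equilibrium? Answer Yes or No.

Under these beliefs, the warranty earns price 30 and no warranty earns price 21.
Reliable: the warranty nets 30 − 5 = 25; no warranty nets 21. Reliable prefers the warranty.
Flimsy: the warranty nets 30 − 12 = 18; no warranty nets 21. Flimsy prefers no warranty.
Neither type deviates, so the separating profile is an equilibrium.

Yes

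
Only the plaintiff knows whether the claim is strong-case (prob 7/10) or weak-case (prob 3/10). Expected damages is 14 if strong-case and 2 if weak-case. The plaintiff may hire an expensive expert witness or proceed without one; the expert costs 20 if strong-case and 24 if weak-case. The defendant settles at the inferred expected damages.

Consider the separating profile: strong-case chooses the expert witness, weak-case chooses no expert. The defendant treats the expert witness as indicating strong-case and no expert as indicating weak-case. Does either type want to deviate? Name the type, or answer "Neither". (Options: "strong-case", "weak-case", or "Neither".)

The expert witness pays 14; no expert pays 2.
strong-case: assigned the expert witness, nets 14 − 20 = -6; deviating to no expert nets 2.
weak-case: assigned no expert, nets 2; deviating to the expert witness nets 14 − 24 = -10.
The strong-case type gains 8 by deviating.

strong-case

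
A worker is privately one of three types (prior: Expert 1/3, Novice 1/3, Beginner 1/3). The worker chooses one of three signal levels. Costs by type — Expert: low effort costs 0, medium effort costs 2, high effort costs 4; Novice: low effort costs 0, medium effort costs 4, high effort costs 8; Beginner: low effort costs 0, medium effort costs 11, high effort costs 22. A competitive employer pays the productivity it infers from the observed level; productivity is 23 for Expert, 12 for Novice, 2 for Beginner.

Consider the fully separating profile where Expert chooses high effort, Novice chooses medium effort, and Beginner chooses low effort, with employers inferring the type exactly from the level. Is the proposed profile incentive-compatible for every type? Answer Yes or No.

No

Separating wages: high effort → 23, medium effort → 12, low effort → 2.
Expert (assigned high effort): low effort: 2 − 0 = 2; medium effort: 12 − 2 = 10; high effort: 23 − 4 = 19. Expert stays.
Novice (assigned medium effort): low effort: 2 − 0 = 2; medium effort: 12 − 4 = 8; high effort: 23 − 8 = 15. Novice prefers high effort.
Beginner (assigned low effort): low effort: 2 − 0 = 2; medium effort: 12 − 11 = 1; high effort: 23 − 22 = 1. Beginner stays.
At least one type deviates; the separating profile fails.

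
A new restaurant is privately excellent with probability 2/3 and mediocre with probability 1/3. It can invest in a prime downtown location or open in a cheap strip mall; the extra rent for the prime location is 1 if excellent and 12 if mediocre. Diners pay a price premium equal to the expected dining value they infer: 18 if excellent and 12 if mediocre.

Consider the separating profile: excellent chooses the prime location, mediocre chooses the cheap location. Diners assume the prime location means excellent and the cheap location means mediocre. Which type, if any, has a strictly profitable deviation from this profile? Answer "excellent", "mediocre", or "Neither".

Neither

The prime location pays 18; the cheap location pays 12.
excellent: assigned the prime location, nets 18 − 1 = 17; deviating to the cheap location nets 12.
mediocre: assigned the cheap location, nets 12; deviating to the prime location nets 18 − 12 = 6.
Both types strictly prefer their assigned action; no profitable deviation.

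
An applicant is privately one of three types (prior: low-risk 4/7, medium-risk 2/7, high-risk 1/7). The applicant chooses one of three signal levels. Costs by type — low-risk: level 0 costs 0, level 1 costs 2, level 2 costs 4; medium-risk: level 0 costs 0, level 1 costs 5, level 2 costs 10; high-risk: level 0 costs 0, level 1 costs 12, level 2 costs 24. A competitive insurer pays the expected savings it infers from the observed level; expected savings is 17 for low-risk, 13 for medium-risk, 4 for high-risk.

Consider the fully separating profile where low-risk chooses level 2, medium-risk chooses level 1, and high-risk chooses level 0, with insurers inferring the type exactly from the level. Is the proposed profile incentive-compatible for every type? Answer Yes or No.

Separating rebates: level 2 → 17, level 1 → 13, level 0 → 4.
low-risk (assigned level 2): level 0: 4 − 0 = 4; level 1: 13 − 2 = 11; level 2: 17 − 4 = 13. low-risk stays.
medium-risk (assigned level 1): level 0: 4 − 0 = 4; level 1: 13 − 5 = 8; level 2: 17 − 10 = 7. medium-risk stays.
high-risk (assigned level 0): level 0: 4 − 0 = 4; level 1: 13 − 12 = 1; level 2: 17 − 24 = -7. high-risk stays.
Every type prefers its assigned level; separation holds.

Yes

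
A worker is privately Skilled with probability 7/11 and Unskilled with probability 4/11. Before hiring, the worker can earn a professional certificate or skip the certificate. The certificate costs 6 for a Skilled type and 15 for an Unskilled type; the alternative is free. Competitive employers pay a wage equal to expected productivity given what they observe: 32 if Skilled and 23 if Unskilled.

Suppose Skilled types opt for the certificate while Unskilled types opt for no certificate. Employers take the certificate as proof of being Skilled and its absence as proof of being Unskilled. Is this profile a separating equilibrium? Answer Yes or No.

Yes

Under these beliefs, the certificate earns wage 32 and no certificate earns wage 23.
Skilled: the certificate nets 32 − 6 = 26; no certificate nets 23. Skilled prefers the certificate.
Unskilled: the certificate nets 32 − 15 = 17; no certificate nets 23. Unskilled prefers no certificate.
Neither type deviates, so the separating profile is an equilibrium.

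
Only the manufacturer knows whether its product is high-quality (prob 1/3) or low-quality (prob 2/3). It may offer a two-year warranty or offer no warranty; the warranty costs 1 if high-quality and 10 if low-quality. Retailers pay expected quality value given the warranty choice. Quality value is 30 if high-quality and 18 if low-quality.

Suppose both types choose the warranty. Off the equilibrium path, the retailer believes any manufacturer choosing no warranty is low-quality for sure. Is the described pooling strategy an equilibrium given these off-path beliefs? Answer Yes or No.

On path, the retailer holds the prior and pays 1/3·30 + 2/3·18 = 22. Off path (no warranty), believing low-quality, it pays 18.
high-quality: the warranty nets 22 − 1 = 21; no warranty nets 18. high-quality stays.
low-quality: the warranty nets 22 − 10 = 12; no warranty nets 18. low-quality would deviate.
A type deviates, so pooling fails.

No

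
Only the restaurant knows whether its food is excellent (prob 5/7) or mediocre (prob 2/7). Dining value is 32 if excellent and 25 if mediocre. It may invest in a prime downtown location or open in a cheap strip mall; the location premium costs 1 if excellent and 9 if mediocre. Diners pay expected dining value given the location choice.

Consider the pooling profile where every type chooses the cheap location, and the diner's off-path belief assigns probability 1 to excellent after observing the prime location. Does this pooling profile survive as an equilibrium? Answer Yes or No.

On path, the diner holds the prior and pays 5/7·32 + 2/7·25 = 30. Off path (the prime location), believing excellent, it pays 32.
excellent: the cheap location nets 30; the prime location nets 32 − 1 = 31. excellent would deviate.
mediocre: the cheap location nets 30; the prime location nets 32 − 9 = 23. mediocre stays.
A type deviates, so pooling fails.

No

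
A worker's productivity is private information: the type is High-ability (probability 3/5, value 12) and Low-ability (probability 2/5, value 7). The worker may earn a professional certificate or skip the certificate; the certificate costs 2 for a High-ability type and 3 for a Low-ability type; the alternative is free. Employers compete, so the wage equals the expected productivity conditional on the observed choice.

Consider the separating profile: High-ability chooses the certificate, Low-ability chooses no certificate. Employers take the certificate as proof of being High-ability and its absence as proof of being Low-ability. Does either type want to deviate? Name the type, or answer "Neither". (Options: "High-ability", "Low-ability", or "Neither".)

The certificate pays 12; no certificate pays 7.
High-ability: assigned the certificate, nets 12 − 2 = 10; deviating to no certificate nets 7.
Low-ability: assigned no certificate, nets 7; deviating to the certificate nets 12 − 3 = 9.
The Low-ability type gains 2 by deviating.

Low-ability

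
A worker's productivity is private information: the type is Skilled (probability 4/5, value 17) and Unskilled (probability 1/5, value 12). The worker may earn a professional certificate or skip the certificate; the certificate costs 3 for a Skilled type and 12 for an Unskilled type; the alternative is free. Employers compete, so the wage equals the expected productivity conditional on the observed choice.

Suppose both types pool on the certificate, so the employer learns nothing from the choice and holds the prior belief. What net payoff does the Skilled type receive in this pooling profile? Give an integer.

Pooled wage = 4/5·17 + 1/5·12 = 16.
Skilled pays cost 3 for the certificate, so net payoff = 16 − 3 = 13.

13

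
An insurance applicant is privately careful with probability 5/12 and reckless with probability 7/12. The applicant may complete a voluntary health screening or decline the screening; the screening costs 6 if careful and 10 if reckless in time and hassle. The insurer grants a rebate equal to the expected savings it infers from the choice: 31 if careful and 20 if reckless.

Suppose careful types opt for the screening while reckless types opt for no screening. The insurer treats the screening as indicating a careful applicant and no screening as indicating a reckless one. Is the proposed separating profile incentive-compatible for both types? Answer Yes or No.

Under these beliefs, the screening earns rebate 31 and no screening earns rebate 20.
careful: the screening nets 31 − 6 = 25; no screening nets 20. careful prefers the screening.
reckless: the screening nets 31 − 10 = 21; no screening nets 20. reckless would deviate to the screening.
reckless has a profitable deviation, so the profile is not an equilibrium.

No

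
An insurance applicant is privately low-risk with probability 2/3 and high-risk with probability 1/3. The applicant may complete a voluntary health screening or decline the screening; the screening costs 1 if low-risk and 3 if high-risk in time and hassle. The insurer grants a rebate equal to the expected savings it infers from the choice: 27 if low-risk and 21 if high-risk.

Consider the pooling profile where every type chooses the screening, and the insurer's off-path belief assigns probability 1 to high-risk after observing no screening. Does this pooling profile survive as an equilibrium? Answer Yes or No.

Yes

On path, the insurer holds the prior and pays 2/3·27 + 1/3·21 = 25. Off path (no screening), believing high-risk, it pays 21.
low-risk: the screening nets 25 − 1 = 24; no screening nets 21. low-risk stays.
high-risk: the screening nets 25 − 3 = 22; no screening nets 21. high-risk stays.
No type deviates, so pooling is sustained.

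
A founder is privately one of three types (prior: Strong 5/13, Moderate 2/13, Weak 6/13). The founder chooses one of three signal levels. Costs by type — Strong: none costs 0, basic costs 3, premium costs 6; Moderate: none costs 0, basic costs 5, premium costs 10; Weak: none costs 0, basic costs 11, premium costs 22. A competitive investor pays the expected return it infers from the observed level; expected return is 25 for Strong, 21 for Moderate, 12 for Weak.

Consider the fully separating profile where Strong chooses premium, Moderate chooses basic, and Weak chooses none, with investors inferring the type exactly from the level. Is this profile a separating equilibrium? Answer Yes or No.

Yes

Separating valuations: premium → 25, basic → 21, none → 12.
Strong (assigned premium): none: 12 − 0 = 12; basic: 21 − 3 = 18; premium: 25 − 6 = 19. Strong stays.
Moderate (assigned basic): none: 12 − 0 = 12; basic: 21 − 5 = 16; premium: 25 − 10 = 15. Moderate stays.
Weak (assigned none): none: 12 − 0 = 12; basic: 21 − 11 = 10; premium: 25 − 22 = 3. Weak stays.
Every type prefers its assigned level; separation holds.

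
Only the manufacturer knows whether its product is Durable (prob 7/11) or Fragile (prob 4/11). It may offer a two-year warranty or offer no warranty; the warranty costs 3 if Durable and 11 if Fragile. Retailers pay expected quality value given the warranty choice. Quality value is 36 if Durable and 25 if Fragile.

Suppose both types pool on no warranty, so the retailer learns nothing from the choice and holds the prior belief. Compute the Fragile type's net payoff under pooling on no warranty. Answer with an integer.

32

Pooled price = 7/11·36 + 4/11·25 = 32.
Fragile pays no cost for no warranty, so net payoff = 32.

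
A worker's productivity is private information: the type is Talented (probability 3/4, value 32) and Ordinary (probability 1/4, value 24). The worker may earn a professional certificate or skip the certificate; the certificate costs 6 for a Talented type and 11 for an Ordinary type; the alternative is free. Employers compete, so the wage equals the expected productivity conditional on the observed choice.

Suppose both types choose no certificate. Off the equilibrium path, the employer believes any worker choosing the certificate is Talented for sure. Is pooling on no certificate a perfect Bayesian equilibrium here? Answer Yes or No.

On path, the employer holds the prior and pays 3/4·32 + 1/4·24 = 30. Off path (the certificate), believing Talented, it pays 32.
Talented: no certificate nets 30; the certificate nets 32 − 6 = 26. Talented stays.
Ordinary: no certificate nets 30; the certificate nets 32 − 11 = 21. Ordinary stays.
No type deviates, so pooling is sustained.

Yes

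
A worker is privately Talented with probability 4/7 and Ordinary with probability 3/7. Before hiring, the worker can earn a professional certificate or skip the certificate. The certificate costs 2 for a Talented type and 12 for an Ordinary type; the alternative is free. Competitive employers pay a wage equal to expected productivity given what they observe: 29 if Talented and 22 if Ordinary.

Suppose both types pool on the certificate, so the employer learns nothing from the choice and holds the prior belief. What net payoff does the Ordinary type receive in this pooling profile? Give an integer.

14

Pooled wage = 4/7·29 + 3/7·22 = 26.
Ordinary pays cost 12 for the certificate, so net payoff = 26 − 12 = 14.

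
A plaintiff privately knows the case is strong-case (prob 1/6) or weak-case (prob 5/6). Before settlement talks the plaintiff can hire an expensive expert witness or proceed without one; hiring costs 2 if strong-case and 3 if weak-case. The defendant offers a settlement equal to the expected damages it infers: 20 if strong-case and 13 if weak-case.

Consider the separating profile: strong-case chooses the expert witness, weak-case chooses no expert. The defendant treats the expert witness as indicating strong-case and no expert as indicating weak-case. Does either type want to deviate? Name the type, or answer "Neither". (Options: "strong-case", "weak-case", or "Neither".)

weak-case

The expert witness pays 20; no expert pays 13.
strong-case: assigned the expert witness, nets 20 − 2 = 18; deviating to no expert nets 13.
weak-case: assigned no expert, nets 13; deviating to the expert witness nets 20 − 3 = 17.
The weak-case type gains 4 by deviating.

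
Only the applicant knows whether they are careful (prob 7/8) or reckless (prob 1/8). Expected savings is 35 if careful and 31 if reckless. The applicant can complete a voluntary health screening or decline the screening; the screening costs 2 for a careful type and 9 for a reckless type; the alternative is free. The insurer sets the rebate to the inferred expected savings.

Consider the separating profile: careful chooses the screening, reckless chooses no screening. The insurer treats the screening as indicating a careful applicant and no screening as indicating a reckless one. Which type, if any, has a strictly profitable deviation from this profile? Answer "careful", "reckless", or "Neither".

The screening pays 35; no screening pays 31.
careful: assigned the screening, nets 35 − 2 = 33; deviating to no screening nets 31.
reckless: assigned no screening, nets 31; deviating to the screening nets 35 − 9 = 26.
Both types strictly prefer their assigned action; no profitable deviation.

Neither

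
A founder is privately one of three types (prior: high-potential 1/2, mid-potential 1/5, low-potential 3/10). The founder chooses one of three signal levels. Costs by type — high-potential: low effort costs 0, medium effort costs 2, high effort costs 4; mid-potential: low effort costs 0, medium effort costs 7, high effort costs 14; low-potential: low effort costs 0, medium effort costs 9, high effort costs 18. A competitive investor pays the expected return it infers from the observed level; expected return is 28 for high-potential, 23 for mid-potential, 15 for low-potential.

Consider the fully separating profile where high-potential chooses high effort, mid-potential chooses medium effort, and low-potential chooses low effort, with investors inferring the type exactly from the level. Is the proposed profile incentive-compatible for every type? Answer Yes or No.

Separating valuations: high effort → 28, medium effort → 23, low effort → 15.
high-potential (assigned high effort): low effort: 15 − 0 = 15; medium effort: 23 − 2 = 21; high effort: 28 − 4 = 24. high-potential stays.
mid-potential (assigned medium effort): low effort: 15 − 0 = 15; medium effort: 23 − 7 = 16; high effort: 28 − 14 = 14. mid-potential stays.
low-potential (assigned low effort): low effort: 15 − 0 = 15; medium effort: 23 − 9 = 14; high effort: 28 − 18 = 10. low-potential stays.
Every type prefers its assigned level; separation holds.

Yes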